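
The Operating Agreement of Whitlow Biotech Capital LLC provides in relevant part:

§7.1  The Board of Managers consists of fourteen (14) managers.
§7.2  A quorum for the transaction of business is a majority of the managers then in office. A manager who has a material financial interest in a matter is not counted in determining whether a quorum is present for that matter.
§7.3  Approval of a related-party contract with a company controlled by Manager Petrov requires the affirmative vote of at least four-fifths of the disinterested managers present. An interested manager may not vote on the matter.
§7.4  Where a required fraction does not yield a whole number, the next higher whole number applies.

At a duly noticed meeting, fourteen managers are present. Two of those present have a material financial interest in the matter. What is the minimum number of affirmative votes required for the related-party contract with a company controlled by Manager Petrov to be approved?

The related-party contract with a company controlled by Manager Petrov requires four-fifths of the disinterested managers present (14 − 2 = 12).
4/5 of 12 = 9.60, rounded up to 10.

10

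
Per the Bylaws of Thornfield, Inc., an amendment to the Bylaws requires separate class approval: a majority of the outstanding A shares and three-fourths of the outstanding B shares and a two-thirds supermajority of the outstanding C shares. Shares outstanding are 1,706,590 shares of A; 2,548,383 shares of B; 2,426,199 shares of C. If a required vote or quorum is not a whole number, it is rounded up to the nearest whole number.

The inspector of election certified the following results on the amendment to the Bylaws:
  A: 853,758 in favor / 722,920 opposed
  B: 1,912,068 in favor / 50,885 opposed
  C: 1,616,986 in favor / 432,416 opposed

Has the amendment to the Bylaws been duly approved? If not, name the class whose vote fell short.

A: a majority of 1706590 is 853296; 853,296 required, 853,758 in favor — approved.
B: 3/4 of 2548383 = 1911287.25, rounded up to 1911288; 1,911,288 required, 1,912,068 in favor — approved.
C: 2/3 of 2426199 = 1617466; 1,617,466 required, 1,616,986 in favor — not approved.

Not approved — the C shares did not give the required vote.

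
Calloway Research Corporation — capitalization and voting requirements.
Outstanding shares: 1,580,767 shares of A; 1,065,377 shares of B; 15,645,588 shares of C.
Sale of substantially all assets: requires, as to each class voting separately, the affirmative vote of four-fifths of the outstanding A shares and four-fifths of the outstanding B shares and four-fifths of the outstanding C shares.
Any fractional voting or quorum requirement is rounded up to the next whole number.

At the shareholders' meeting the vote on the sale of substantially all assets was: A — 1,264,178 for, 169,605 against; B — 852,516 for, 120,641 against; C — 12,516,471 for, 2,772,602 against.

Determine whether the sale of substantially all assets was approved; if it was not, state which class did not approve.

A: 4/5 of 1580767 = 1264613.60, rounded up to 1264614; 1,264,614 required, 1,264,178 in favor — not approved.
B: 4/5 of 1065377 = 852301.60, rounded up to 852302; 852,302 required, 852,516 in favor — approved.
C: 4/5 of 15645588 = 12516470.40, rounded up to 12516471; 12,516,471 required, 12,516,471 in favor — approved.

Not approved — the A shares did not give the required vote.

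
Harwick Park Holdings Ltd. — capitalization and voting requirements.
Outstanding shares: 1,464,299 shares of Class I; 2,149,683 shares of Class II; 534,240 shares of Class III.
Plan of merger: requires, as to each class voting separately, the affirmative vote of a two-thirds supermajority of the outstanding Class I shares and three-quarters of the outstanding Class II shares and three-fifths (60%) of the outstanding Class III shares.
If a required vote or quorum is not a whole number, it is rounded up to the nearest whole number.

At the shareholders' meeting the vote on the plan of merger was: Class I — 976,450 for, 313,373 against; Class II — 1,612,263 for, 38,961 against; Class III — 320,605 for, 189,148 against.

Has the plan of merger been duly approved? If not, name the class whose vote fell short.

Class I: 2/3 of 1464299 = 976199.33, rounded up to 976200; 976,200 required, 976,450 in favor — approved.
Class II: 3/4 of 2149683 = 1612262.25, rounded up to 1612263; 1,612,263 required, 1,612,263 in favor — approved.
Class III: 3/5 of 534240 = 320544; 320,544 required, 320,605 in favor — approved.

Approved — every class gave the required vote.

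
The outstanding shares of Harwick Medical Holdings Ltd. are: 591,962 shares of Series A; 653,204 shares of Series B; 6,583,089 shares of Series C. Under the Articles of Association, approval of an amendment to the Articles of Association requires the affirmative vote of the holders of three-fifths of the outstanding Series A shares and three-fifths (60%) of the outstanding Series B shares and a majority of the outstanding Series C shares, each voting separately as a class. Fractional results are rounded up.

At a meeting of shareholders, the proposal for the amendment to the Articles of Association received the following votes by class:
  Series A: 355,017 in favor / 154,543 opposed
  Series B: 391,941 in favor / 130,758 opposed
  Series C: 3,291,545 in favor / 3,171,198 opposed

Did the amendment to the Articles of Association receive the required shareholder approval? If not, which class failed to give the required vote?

Series A: 3/5 of 591962 = 355177.20, rounded up to 355178; 355,178 required, 355,017 in favor — not approved.
Series B: 3/5 of 653204 = 391922.40, rounded up to 391923; 391,923 required, 391,941 in favor — approved.
Series C: a majority of 6583089 is 3291545; 3,291,545 required, 3,291,545 in favor — approved.

Not approved — the Series A shares did not give the required vote.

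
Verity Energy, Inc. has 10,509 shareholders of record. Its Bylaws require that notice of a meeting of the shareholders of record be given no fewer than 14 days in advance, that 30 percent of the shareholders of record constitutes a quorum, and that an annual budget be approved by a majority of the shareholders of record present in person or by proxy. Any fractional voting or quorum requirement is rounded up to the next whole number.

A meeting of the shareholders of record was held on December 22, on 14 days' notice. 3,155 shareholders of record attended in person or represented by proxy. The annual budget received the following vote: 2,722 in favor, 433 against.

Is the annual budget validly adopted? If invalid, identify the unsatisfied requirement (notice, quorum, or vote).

Valid — all requirements satisfied.

Notice: 14 days given; 14 required. Satisfied.
Quorum: 30% of 10,509 = 3,152.70, rounded up to 3,153; 3,155 present. Satisfied.
Vote: requires a majority of those present (3,155); a majority of 3155 is 1578, so 1,578 needed; 2,722 in favor. Satisfied.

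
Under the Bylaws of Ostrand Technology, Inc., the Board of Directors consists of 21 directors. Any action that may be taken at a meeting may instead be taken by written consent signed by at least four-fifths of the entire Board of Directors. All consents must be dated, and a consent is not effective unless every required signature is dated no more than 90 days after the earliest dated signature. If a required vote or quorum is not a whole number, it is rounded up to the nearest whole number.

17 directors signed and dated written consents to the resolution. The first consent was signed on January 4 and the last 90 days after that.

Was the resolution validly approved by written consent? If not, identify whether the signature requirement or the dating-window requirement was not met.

Signatures required: at least four-fifths of 21 — 4/5 of 21 = 16.80, rounded up to 17, so 17 needed; 17 signed. Sufficient.
Dating window: the latest signature is 90 days after the earliest; the limit is 90 days. Within the window.

Effective — both the signature and dating-window requirements are satisfied.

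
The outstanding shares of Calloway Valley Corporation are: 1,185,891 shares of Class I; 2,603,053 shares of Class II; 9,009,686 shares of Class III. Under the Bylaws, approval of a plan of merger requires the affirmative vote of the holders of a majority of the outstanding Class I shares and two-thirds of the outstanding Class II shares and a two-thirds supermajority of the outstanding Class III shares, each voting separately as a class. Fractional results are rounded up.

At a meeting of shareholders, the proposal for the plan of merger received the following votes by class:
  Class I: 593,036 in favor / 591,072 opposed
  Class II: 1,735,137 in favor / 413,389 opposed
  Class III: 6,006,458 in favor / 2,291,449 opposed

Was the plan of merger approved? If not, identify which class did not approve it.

Class I: a majority of 1185891 is 592946; 592,946 required, 593,036 in favor — approved.
Class II: 2/3 of 2603053 = 1735368.67, rounded up to 1735369; 1,735,369 required, 1,735,137 in favor — not approved.
Class III: 2/3 of 9009686 = 6006457.33, rounded up to 6006458; 6,006,458 required, 6,006,458 in favor — approved.

Not approved — the Class II shares did not give the required vote.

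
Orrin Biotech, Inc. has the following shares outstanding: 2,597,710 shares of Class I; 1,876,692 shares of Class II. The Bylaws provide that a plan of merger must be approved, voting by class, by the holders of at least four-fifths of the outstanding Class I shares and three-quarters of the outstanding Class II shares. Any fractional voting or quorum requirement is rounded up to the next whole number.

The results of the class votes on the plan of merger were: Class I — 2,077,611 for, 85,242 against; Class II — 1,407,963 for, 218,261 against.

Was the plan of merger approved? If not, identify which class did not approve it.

Not approved — the Class I shares did not give the required vote.

Class I: 4/5 of 2597710 = 2078168; 2,078,168 required, 2,077,611 in favor — not approved.
Class II: 3/4 of 1876692 = 1407519; 1,407,519 required, 1,407,963 in favor — approved.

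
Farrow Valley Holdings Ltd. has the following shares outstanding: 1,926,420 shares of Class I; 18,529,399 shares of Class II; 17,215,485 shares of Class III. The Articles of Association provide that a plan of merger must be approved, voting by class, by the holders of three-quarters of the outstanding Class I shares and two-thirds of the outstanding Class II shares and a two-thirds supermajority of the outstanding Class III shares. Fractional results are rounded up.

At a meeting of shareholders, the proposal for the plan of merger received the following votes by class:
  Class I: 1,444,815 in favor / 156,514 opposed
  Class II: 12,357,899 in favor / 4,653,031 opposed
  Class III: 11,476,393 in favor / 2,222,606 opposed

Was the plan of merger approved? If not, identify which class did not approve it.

Not approved — the Class III shares did not give the required vote.

Class I: 3/4 of 1926420 = 1444815; 1,444,815 required, 1,444,815 in favor — approved.
Class II: 2/3 of 18529399 = 12352932.67, rounded up to 12352933; 12,352,933 required, 12,357,899 in favor — approved.
Class III: 2/3 of 17215485 = 11476990; 11,476,990 required, 11,476,393 in favor — not approved.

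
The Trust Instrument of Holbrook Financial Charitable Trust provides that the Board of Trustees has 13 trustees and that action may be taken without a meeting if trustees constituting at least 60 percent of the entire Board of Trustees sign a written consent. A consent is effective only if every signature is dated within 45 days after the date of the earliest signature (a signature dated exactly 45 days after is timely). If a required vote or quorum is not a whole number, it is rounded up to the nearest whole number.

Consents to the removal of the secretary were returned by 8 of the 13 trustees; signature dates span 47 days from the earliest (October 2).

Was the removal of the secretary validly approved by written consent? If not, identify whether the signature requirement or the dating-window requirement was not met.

Not effective — dating-window requirement not satisfied.

Signatures required: at least 60 percent of 13 — 3/5 of 13 = 7.80, rounded up to 8, so 8 needed; 8 signed. Sufficient.
Dating window: the latest signature is 47 days after the earliest; the limit is 45 days. Outside the window.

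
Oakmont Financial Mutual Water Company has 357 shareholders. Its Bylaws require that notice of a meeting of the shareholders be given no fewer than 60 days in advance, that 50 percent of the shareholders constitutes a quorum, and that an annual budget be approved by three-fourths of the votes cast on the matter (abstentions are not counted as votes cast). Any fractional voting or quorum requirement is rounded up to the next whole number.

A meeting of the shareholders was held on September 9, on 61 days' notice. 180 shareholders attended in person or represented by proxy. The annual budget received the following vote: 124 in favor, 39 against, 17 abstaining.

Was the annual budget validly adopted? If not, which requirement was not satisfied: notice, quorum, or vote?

Notice: 61 days given; 60 required. Satisfied.
Quorum: 50% of 357 = 178.50, rounded up to 179; 180 present. Satisfied.
Vote: requires three-fourths of the votes cast (180 − 17 abstaining = 163); 3/4 of 163 = 122.25, rounded up to 123, so 123 needed; 124 in favor. Satisfied.

Valid — all requirements satisfied.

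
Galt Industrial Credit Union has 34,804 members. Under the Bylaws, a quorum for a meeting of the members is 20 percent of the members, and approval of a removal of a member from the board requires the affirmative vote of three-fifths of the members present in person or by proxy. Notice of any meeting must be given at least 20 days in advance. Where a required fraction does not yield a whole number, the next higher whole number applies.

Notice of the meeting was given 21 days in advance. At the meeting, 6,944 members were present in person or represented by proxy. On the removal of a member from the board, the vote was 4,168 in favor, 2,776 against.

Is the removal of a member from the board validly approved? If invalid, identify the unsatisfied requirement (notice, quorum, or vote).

Invalid — quorum requirement not satisfied.

Notice: 21 days given; 20 required. Satisfied.
Quorum: 20% of 34,804 = 6,960.80, rounded up to 6,961; 6,944 present. Not satisfied.
Vote: requires three-fifths of those present (6,944); 3/5 of 6944 = 4166.40, rounded up to 4167, so 4,167 needed; 4,168 in favor. Satisfied.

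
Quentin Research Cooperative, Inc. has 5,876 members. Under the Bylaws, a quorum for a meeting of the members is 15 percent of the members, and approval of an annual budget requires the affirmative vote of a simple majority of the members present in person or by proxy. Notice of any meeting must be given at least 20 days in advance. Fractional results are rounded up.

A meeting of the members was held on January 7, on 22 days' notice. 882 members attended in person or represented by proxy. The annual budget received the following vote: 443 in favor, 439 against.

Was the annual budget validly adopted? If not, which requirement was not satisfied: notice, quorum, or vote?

Valid — all requirements satisfied.

Notice: 22 days given; 20 required. Satisfied.
Quorum: 15% of 5,876 = 881.40, rounded up to 882; 882 present. Satisfied.
Vote: requires a majority of those present (882); a majority of 882 is 442, so 442 needed; 443 in favor. Satisfied.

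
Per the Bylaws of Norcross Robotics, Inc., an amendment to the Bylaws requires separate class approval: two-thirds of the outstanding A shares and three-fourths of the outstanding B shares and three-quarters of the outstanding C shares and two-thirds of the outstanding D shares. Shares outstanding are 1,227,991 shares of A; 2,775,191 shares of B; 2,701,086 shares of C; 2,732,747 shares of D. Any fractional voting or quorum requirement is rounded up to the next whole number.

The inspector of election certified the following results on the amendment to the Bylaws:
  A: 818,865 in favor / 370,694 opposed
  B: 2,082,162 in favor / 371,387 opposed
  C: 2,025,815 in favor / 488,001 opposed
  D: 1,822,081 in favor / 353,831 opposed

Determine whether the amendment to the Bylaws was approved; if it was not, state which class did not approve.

Approved — every class gave the required vote.

A: 2/3 of 1227991 = 818660.67, rounded up to 818661; 818,661 required, 818,865 in favor — approved.
B: 3/4 of 2775191 = 2081393.25, rounded up to 2081394; 2,081,394 required, 2,082,162 in favor — approved.
C: 3/4 of 2701086 = 2025814.50, rounded up to 2025815; 2,025,815 required, 2,025,815 in favor — approved.
D: 2/3 of 2732747 = 1821831.33, rounded up to 1821832; 1,821,832 required, 1,822,081 in favor — approved.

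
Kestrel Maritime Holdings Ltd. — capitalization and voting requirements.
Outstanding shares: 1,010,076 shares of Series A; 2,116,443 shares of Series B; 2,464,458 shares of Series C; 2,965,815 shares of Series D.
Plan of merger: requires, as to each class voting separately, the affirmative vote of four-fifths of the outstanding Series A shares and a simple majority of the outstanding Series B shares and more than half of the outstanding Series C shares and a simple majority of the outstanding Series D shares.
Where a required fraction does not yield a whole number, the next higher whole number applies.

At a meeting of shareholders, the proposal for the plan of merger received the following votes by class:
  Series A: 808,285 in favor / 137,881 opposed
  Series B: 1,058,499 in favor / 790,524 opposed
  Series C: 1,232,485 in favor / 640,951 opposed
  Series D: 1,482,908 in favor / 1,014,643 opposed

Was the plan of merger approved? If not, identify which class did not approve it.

Approved — every class gave the required vote.

Series A: 4/5 of 1010076 = 808060.80, rounded up to 808061; 808,061 required, 808,285 in favor — approved.
Series B: a majority of 2116443 is 1058222; 1,058,222 required, 1,058,499 in favor — approved.
Series C: a majority of 2464458 is 1232230; 1,232,230 required, 1,232,485 in favor — approved.
Series D: a majority of 2965815 is 1482908; 1,482,908 required, 1,482,908 in favor — approved.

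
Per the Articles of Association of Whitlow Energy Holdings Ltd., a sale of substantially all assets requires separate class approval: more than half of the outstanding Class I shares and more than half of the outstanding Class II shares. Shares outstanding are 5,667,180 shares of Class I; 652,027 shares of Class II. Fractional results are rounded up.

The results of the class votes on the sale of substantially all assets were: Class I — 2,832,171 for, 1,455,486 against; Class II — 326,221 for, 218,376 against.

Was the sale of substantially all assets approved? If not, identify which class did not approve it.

Class I: a majority of 5667180 is 2833591; 2,833,591 required, 2,832,171 in favor — not approved.
Class II: a majority of 652027 is 326014; 326,014 required, 326,221 in favor — approved.

Not approved — the Class I shares did not give the required vote.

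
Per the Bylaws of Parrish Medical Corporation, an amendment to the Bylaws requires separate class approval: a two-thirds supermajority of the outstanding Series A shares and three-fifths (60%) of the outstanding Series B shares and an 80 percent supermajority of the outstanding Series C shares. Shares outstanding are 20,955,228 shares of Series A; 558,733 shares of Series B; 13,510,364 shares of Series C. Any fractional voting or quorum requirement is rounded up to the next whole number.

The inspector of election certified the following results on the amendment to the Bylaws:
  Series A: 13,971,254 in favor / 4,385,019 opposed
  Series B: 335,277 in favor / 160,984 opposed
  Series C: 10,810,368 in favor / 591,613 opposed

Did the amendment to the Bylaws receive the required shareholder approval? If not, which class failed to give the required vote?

Approved — every class gave the required vote.

Series A: 2/3 of 20955228 = 13970152; 13,970,152 required, 13,971,254 in favor — approved.
Series B: 3/5 of 558733 = 335239.80, rounded up to 335240; 335,240 required, 335,277 in favor — approved.
Series C: 4/5 of 13510364 = 10808291.20, rounded up to 10808292; 10,808,292 required, 10,810,368 in favor — approved.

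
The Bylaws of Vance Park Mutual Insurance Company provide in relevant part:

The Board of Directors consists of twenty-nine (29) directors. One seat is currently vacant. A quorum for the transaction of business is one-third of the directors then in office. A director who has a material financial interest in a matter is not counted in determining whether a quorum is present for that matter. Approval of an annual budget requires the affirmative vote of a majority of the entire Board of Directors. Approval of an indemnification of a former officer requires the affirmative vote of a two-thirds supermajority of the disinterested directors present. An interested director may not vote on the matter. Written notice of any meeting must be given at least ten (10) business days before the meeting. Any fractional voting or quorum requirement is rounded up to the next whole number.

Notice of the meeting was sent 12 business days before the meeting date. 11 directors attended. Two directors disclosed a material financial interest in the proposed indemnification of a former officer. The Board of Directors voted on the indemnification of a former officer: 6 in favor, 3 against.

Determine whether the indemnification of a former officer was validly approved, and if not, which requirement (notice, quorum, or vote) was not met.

Invalid — quorum requirement not satisfied.

Notice: 12 business days given; 10 required (12 ≥ 10). Satisfied.
Quorum: 11 present, but the 2 interested directors do not count, leaving 9. Quorum is 10. Not satisfied.
Vote: the indemnification of a former officer requires two-thirds of the disinterested directors present (11 − 2 = 9). 2/3 of 9 = 6, so 6 affirmative votes are needed; 6 voted in favor. Satisfied. (Moot — without a quorum no business can be validly transacted.)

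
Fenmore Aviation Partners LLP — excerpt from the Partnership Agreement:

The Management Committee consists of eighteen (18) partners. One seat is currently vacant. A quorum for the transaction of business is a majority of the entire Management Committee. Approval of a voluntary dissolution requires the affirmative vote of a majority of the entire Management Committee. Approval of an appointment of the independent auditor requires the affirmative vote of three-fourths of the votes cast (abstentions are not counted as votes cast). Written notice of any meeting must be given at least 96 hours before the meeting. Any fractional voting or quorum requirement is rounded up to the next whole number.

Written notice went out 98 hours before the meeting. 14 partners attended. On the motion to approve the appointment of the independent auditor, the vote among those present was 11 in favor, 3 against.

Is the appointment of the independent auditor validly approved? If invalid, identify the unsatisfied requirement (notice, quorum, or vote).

Valid — all requirements satisfied.

Notice: 98 hours given; 96 required (98 ≥ 96). Satisfied.
Quorum: 14 present; quorum is 10. Satisfied.
Vote: the appointment of the independent auditor requires three-fourths of the votes cast (14). 3/4 of 14 = 10.50, rounded up to 11, so 11 affirmative votes are needed; 11 voted in favor. Satisfied.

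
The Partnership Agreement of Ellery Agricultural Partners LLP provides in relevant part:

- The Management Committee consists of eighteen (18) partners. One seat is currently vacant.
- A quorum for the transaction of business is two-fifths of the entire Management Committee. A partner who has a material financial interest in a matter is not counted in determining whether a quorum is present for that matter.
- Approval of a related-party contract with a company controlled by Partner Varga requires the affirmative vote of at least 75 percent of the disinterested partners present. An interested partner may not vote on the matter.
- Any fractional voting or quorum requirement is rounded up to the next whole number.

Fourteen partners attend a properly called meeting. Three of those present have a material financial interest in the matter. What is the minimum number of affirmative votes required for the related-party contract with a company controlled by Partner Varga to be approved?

The related-party contract with a company controlled by Partner Varga requires three-fourths of the disinterested partners present (14 − 3 = 11).
3/4 of 11 = 8.25, rounded up to 9.

9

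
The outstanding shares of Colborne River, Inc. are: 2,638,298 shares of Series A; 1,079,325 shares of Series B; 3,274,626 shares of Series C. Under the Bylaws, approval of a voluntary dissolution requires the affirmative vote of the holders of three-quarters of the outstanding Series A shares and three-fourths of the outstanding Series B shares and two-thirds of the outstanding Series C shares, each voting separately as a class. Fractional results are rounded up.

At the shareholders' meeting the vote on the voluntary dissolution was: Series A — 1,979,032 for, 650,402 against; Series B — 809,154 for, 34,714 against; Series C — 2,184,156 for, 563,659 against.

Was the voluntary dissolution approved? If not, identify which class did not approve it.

Series A: 3/4 of 2638298 = 1978723.50, rounded up to 1978724; 1,978,724 required, 1,979,032 in favor — approved.
Series B: 3/4 of 1079325 = 809493.75, rounded up to 809494; 809,494 required, 809,154 in favor — not approved.
Series C: 2/3 of 3274626 = 2183084; 2,183,084 required, 2,184,156 in favor — approved.

Not approved — the Series B shares did not give the required vote.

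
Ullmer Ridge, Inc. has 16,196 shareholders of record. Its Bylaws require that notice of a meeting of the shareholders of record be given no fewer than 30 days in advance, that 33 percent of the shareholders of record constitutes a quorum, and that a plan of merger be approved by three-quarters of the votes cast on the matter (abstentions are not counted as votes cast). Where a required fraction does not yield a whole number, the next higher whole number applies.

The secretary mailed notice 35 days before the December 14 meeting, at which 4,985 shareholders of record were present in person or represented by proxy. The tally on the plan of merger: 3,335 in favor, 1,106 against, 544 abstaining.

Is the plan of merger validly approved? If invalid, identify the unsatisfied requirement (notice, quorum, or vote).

Notice: 35 days given; 30 required. Satisfied.
Quorum: 33% of 16,196 = 5,344.68, rounded up to 5,345; 4,985 present. Not satisfied.
Vote: requires three-fourths of the votes cast (4,985 − 544 abstaining = 4,441); 3/4 of 4441 = 3330.75, rounded up to 3331, so 3,331 needed; 3,335 in favor. Satisfied.

Invalid — quorum requirement not satisfied.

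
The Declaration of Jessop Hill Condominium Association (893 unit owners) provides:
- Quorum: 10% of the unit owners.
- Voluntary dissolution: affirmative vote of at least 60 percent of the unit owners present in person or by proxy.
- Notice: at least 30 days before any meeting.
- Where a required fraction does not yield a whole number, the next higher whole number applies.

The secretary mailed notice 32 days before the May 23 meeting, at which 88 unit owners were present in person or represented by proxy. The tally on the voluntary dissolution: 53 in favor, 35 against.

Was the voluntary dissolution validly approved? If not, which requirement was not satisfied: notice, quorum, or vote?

Notice: 32 days given; 30 required. Satisfied.
Quorum: 10% of 893 = 89.30, rounded up to 90; 88 present. Not satisfied.
Vote: requires three-fifths of those present (88); 3/5 of 88 = 52.80, rounded up to 53, so 53 needed; 53 in favor. Satisfied.

Invalid — quorum requirement not satisfied.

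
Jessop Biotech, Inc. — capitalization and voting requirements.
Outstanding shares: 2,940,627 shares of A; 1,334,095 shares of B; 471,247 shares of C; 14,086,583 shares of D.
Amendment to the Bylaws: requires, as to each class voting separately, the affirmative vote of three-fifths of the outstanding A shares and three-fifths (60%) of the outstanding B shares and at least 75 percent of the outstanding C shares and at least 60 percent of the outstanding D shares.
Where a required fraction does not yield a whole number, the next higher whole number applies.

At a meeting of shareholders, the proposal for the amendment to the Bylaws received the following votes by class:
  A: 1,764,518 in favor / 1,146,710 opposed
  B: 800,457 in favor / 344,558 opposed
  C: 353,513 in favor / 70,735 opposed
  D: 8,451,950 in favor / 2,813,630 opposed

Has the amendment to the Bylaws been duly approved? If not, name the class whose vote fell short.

Approved — every class gave the required vote.

A: 3/5 of 2940627 = 1764376.20, rounded up to 1764377; 1,764,377 required, 1,764,518 in favor — approved.
B: 3/5 of 1334095 = 800457; 800,457 required, 800,457 in favor — approved.
C: 3/4 of 471247 = 353435.25, rounded up to 353436; 353,436 required, 353,513 in favor — approved.
D: 3/5 of 14086583 = 8451949.80, rounded up to 8451950; 8,451,950 required, 8,451,950 in favor — approved.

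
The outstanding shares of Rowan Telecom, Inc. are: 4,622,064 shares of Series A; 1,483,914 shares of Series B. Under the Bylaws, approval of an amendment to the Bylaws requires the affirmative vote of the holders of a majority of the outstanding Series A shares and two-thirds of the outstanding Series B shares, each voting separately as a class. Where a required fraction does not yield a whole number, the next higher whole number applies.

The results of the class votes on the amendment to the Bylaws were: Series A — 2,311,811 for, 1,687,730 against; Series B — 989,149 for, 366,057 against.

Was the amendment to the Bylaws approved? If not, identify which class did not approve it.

Series A: a majority of 4622064 is 2311033; 2,311,033 required, 2,311,811 in favor — approved.
Series B: 2/3 of 1483914 = 989276; 989,276 required, 989,149 in favor — not approved.

Not approved — the Series B shares did not give the required vote.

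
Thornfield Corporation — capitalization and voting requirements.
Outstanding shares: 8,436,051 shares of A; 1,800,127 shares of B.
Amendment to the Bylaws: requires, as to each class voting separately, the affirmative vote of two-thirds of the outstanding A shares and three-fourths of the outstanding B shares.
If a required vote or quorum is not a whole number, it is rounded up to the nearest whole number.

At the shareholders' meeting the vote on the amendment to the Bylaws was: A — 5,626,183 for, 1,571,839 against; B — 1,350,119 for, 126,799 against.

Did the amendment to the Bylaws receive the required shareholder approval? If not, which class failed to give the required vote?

A: 2/3 of 8436051 = 5624034; 5,624,034 required, 5,626,183 in favor — approved.
B: 3/4 of 1800127 = 1350095.25, rounded up to 1350096; 1,350,096 required, 1,350,119 in favor — approved.

Approved — every class gave the required vote.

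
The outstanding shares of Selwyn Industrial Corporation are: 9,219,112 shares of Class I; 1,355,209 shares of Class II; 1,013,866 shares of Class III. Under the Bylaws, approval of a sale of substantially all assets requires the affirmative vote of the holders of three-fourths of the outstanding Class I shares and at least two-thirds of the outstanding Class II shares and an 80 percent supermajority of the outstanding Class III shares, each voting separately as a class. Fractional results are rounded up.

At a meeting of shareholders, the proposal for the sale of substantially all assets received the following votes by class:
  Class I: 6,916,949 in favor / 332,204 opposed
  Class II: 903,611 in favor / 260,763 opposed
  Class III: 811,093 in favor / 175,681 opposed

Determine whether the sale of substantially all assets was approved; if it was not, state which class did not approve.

Approved — every class gave the required vote.

Class I: 3/4 of 9219112 = 6914334; 6,914,334 required, 6,916,949 in favor — approved.
Class II: 2/3 of 1355209 = 903472.67, rounded up to 903473; 903,473 required, 903,611 in favor — approved.
Class III: 4/5 of 1013866 = 811092.80, rounded up to 811093; 811,093 required, 811,093 in favor — approved.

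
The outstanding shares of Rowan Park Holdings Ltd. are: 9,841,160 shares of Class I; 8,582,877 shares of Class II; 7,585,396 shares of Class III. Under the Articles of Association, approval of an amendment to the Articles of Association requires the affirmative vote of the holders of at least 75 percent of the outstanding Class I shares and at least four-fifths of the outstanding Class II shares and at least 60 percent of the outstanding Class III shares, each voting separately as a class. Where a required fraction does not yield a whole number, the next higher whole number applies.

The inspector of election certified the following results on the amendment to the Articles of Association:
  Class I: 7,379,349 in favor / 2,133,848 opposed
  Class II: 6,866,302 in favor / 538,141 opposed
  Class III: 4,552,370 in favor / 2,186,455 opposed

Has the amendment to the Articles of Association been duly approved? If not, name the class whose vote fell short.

Class I: 3/4 of 9841160 = 7380870; 7,380,870 required, 7,379,349 in favor — not approved.
Class II: 4/5 of 8582877 = 6866301.60, rounded up to 6866302; 6,866,302 required, 6,866,302 in favor — approved.
Class III: 3/5 of 7585396 = 4551237.60, rounded up to 4551238; 4,551,238 required, 4,552,370 in favor — approved.

Not approved — the Class I shares did not give the required vote.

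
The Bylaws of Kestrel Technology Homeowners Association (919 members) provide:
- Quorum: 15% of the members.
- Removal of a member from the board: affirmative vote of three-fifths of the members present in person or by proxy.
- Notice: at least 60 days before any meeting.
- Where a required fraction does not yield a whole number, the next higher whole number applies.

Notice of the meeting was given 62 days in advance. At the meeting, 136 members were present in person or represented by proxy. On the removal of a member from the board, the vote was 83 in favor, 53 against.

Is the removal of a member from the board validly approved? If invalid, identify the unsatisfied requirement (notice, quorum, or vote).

Notice: 62 days given; 60 required. Satisfied.
Quorum: 15% of 919 = 137.85, rounded up to 138; 136 present. Not satisfied.
Vote: requires three-fifths of those present (136); 3/5 of 136 = 81.60, rounded up to 82, so 82 needed; 83 in favor. Satisfied.

Invalid — quorum requirement not satisfied.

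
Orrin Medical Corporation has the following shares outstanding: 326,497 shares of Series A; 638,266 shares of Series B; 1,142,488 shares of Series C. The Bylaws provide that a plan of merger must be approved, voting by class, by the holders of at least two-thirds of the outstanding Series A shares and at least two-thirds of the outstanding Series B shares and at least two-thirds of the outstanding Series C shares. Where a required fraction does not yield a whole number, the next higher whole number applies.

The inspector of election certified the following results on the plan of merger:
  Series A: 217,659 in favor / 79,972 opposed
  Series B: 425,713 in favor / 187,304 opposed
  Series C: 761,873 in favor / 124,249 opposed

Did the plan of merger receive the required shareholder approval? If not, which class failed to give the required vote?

Series A: 2/3 of 326497 = 217664.67, rounded up to 217665; 217,665 required, 217,659 in favor — not approved.
Series B: 2/3 of 638266 = 425510.67, rounded up to 425511; 425,511 required, 425,713 in favor — approved.
Series C: 2/3 of 1142488 = 761658.67, rounded up to 761659; 761,659 required, 761,873 in favor — approved.

Not approved — the Series A shares did not give the required vote.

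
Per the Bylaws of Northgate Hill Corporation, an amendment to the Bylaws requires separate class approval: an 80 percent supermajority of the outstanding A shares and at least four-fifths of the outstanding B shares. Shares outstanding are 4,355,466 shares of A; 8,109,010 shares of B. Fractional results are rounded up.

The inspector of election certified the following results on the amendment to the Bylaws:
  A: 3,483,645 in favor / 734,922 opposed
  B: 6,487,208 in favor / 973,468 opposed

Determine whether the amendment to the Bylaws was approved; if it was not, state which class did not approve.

A: 4/5 of 4355466 = 3484372.80, rounded up to 3484373; 3,484,373 required, 3,483,645 in favor — not approved.
B: 4/5 of 8109010 = 6487208; 6,487,208 required, 6,487,208 in favor — approved.

Not approved — the A shares did not give the required vote.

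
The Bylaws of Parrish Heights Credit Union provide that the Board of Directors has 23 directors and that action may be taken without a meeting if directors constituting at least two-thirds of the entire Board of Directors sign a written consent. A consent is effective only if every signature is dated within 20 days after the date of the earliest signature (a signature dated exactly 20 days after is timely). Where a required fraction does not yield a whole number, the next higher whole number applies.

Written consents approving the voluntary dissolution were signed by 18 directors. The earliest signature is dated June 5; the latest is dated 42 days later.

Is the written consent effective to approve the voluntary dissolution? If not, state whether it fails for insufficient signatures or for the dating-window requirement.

Signatures required: at least two-thirds of 23 — 2/3 of 23 = 15.33, rounded up to 16, so 16 needed; 18 signed. Sufficient.
Dating window: the latest signature is 42 days after the earliest; the limit is 20 days. Outside the window.

Not effective — dating-window requirement not satisfied.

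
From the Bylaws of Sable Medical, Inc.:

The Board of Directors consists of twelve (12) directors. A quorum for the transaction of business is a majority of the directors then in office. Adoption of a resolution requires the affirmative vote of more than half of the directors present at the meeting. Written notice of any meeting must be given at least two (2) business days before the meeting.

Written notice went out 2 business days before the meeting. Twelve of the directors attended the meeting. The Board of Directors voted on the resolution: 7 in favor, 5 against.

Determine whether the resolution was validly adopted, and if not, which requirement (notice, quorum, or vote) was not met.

Notice: 2 business days given; 2 required (2 ≥ 2). Satisfied.
Quorum: 12 present; quorum is 7. Satisfied.
Vote: the resolution requires a majority of the directors present (12). A majority of 12 is 7, so 7 affirmative votes are needed; 7 voted in favor. Satisfied.

Valid — all requirements satisfied.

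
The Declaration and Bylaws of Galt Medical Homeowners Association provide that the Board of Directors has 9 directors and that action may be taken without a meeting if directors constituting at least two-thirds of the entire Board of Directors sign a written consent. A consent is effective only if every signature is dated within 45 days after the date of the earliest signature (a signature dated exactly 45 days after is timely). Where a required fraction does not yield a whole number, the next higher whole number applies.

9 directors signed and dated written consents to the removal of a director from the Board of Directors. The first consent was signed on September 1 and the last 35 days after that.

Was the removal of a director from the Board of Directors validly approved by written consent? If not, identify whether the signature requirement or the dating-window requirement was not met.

Signatures required: at least two-thirds of 9 — 2/3 of 9 = 6, so 6 needed; 9 signed. Sufficient.
Dating window: the latest signature is 35 days after the earliest; the limit is 45 days. Within the window.

Effective — both the signature and dating-window requirements are satisfied.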